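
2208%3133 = 2208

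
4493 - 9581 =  - 5088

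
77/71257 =77/71257 = 0.00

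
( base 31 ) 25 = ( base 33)21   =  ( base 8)103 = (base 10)67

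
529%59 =57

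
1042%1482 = 1042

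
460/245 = 1 + 43/49  =  1.88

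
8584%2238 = 1870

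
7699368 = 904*8517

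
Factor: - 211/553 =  - 7^( - 1) *79^( - 1)*211^1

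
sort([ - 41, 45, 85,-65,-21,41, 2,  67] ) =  [ - 65, - 41,-21,2,  41, 45, 67,85 ] 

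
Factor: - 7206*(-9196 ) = 66266376 = 2^3*3^1*11^2*19^1*1201^1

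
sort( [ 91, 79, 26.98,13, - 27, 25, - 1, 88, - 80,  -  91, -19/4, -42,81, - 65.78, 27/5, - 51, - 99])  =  [  -  99, - 91,-80, - 65.78  , - 51, - 42, - 27, - 19/4, - 1, 27/5, 13,25, 26.98,79,81, 88,91 ] 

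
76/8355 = 76/8355 = 0.01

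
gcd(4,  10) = 2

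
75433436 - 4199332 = 71234104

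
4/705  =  4/705= 0.01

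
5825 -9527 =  - 3702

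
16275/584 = 16275/584 = 27.87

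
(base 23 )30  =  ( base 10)69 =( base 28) 2d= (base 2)1000101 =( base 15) 49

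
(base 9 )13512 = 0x23CC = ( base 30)a5e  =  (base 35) 7gt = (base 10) 9164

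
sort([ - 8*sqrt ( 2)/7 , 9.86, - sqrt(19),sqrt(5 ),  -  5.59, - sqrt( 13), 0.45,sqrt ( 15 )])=[ - 5.59, - sqrt(19), - sqrt(13 ), - 8*sqrt( 2 )/7,0.45,sqrt ( 5 ),sqrt( 15 ),  9.86 ]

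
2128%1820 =308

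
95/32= 95/32 = 2.97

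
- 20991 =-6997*3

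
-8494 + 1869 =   -  6625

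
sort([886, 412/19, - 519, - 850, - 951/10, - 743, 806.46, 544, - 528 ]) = [-850, - 743, - 528, - 519,  -  951/10,  412/19, 544 , 806.46,886 ] 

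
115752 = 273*424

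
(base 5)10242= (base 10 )697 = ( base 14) 37B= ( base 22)19f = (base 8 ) 1271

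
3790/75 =758/15 = 50.53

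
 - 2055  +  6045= 3990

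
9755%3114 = 413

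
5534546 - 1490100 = 4044446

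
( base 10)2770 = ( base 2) 101011010010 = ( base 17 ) 99G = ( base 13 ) 1351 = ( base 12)172A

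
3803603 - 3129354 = 674249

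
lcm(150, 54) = 1350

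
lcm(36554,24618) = 1206282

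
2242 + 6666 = 8908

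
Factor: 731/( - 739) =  - 17^1*43^1*739^( - 1 ) 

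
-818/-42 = 19 + 10/21 = 19.48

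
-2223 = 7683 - 9906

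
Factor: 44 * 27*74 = 87912  =  2^3* 3^3*11^1 * 37^1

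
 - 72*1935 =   -  139320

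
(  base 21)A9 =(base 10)219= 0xdb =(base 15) e9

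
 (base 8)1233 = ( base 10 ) 667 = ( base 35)j2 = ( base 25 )11h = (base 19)1G2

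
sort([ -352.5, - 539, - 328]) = [-539,-352.5, - 328] 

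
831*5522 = 4588782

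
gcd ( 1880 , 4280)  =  40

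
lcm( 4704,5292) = 42336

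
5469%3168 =2301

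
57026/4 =14256 + 1/2  =  14256.50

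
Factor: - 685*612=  - 2^2 * 3^2*5^1*17^1 * 137^1 =-419220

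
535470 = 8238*65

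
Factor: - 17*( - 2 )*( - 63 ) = -2^1*3^2*7^1*17^1 = - 2142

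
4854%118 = 16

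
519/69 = 7 + 12/23=7.52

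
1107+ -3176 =  -  2069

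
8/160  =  1/20 = 0.05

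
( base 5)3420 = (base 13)2b4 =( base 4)13211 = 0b111100101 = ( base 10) 485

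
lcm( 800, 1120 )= 5600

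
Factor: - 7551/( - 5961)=2517/1987  =  3^1*839^1 * 1987^( - 1 ) 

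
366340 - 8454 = 357886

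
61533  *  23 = 1415259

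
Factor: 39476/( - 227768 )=  -  139/802 = -2^( - 1 )*139^1 *401^( - 1)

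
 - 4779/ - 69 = 69 + 6/23 = 69.26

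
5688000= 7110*800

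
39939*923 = 36863697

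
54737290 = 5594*9785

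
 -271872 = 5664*(-48) 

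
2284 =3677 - 1393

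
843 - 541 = 302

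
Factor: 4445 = 5^1*7^1  *  127^1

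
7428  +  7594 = 15022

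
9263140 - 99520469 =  - 90257329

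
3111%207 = 6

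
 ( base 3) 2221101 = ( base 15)97d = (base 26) 34B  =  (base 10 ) 2143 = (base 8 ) 4137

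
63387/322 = 196  +  275/322= 196.85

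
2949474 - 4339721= - 1390247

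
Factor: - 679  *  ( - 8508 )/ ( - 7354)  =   - 2^1 *3^1*7^1*97^1*709^1*3677^(-1) = -2888466/3677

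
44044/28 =1573= 1573.00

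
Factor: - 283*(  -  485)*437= 59980435 = 5^1 * 19^1*23^1*97^1*283^1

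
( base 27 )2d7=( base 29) 24i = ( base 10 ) 1816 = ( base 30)20g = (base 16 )718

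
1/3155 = 1/3155  =  0.00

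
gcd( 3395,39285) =485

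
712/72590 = 356/36295 = 0.01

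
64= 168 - 104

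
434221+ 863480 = 1297701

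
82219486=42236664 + 39982822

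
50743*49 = 2486407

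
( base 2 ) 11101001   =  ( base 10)233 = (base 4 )3221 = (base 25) 98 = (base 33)72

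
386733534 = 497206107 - 110472573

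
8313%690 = 33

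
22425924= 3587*6252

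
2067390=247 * 8370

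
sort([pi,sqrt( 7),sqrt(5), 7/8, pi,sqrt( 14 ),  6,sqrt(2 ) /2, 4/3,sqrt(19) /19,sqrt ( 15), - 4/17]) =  [-4/17 , sqrt( 19 ) /19, sqrt(2) /2, 7/8, 4/3, sqrt ( 5 ),sqrt (7 ), pi,pi,sqrt (14 ),sqrt( 15 ),6]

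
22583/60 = 376 + 23/60 = 376.38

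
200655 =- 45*( - 4459 )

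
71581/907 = 71581/907=78.92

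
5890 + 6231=12121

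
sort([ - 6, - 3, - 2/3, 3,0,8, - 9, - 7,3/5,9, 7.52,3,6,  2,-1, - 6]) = [ - 9, - 7,  -  6 , - 6, - 3, - 1, - 2/3, 0,  3/5, 2,3,3 , 6,7.52, 8,9] 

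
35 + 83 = 118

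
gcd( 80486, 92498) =14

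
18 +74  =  92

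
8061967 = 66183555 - 58121588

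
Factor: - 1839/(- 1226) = 3/2 = 2^( -1) * 3^1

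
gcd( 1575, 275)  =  25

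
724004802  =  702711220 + 21293582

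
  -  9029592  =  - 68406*132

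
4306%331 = 3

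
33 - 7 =26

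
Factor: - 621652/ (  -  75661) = 2^2*29^(-1)*2609^( - 1)* 155413^1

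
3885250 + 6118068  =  10003318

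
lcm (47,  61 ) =2867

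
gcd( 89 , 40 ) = 1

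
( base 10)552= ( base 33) go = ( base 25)M2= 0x228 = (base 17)1f8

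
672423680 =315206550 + 357217130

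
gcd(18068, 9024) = 4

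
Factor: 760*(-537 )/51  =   - 136040/17 = - 2^3 * 5^1*17^( - 1 )*19^1 * 179^1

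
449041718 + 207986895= 657028613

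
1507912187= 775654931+732257256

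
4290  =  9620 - 5330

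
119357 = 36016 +83341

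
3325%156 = 49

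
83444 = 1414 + 82030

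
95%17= 10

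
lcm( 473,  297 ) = 12771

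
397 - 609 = -212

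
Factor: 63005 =5^1 * 12601^1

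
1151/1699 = 1151/1699 = 0.68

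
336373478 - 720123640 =  -  383750162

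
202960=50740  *4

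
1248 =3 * 416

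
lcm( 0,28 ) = 0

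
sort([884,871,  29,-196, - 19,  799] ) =[ - 196, - 19,29, 799,871, 884]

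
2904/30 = 484/5 = 96.80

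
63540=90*706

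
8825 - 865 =7960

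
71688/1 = 71688 = 71688.00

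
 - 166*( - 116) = 19256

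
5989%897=607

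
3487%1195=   1097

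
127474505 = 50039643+77434862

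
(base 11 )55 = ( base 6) 140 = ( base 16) 3C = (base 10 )60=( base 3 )2020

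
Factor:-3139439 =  -733^1* 4283^1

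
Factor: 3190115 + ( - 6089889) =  - 2899774 = - 2^1*79^1* 18353^1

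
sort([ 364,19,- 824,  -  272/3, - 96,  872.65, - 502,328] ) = [- 824 , -502,-96,  -  272/3, 19,328,  364 , 872.65]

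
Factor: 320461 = 67^1*4783^1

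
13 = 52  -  39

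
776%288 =200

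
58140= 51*1140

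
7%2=1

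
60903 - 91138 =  - 30235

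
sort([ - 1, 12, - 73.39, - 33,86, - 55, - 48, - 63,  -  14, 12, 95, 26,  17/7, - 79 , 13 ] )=[ - 79,-73.39, - 63, - 55, - 48, - 33, - 14,  -  1,17/7, 12,12, 13, 26, 86,  95]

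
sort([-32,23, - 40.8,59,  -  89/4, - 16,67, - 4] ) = [ - 40.8, - 32, - 89/4, - 16  , - 4,23,59,67]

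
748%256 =236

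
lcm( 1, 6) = 6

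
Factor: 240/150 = 2^3 * 5^( - 1) =8/5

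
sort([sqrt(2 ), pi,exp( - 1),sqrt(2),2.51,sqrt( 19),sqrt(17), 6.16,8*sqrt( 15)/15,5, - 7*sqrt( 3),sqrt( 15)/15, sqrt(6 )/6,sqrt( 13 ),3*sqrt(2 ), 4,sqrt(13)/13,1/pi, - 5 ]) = [ - 7*sqrt( 3 ), - 5,sqrt (15)/15,sqrt( 13)/13,1/pi,  exp( - 1),sqrt(6)/6,sqrt( 2), sqrt(2),8*sqrt( 15)/15,2.51,pi,sqrt (13),4,sqrt( 17), 3*sqrt( 2), sqrt( 19)  ,  5, 6.16 ]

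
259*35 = 9065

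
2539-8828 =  - 6289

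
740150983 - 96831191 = 643319792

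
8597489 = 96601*89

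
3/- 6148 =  - 1 + 6145/6148 = -  0.00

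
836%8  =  4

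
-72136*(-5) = 360680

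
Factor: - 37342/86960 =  - 2^(  -  3 ) * 5^( - 1 )*1087^( - 1)*18671^1 = - 18671/43480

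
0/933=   0=0.00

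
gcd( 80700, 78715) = 5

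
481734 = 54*8921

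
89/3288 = 89/3288  =  0.03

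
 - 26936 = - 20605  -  6331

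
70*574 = 40180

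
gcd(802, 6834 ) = 2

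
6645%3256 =133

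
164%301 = 164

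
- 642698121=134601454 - 777299575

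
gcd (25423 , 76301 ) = 1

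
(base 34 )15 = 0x27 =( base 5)124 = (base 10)39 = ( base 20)1j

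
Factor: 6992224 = 2^5*353^1*619^1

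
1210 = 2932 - 1722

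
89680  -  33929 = 55751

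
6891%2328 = 2235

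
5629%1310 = 389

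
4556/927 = 4 + 848/927 = 4.91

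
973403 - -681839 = 1655242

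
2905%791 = 532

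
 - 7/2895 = - 1  +  2888/2895 = - 0.00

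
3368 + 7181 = 10549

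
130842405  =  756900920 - 626058515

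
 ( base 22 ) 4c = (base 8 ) 144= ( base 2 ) 1100100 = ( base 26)3M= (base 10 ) 100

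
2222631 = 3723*597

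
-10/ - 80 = 1/8 = 0.12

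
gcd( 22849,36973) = 1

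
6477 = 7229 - 752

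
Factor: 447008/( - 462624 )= - 229/237 = -3^( -1)* 79^ (  -  1)*229^1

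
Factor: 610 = 2^1*5^1*61^1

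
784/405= 1+379/405= 1.94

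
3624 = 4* 906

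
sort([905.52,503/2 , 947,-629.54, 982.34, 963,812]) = [ - 629.54,503/2,812,905.52, 947, 963 , 982.34]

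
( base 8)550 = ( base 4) 11220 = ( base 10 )360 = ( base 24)F0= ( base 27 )d9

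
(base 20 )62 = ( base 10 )122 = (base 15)82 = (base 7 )233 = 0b1111010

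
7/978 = 7/978 = 0.01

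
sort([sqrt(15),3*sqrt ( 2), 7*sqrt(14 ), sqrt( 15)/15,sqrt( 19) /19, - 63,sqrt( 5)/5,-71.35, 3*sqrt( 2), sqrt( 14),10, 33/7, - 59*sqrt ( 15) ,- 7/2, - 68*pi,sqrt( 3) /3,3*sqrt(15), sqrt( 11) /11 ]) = [ - 59*sqrt(15),-68*pi, - 71.35, - 63, -7/2, sqrt( 19)/19,  sqrt( 15)/15,sqrt (11)/11, sqrt( 5)/5,  sqrt( 3)/3,sqrt( 14), sqrt( 15), 3*sqrt(2), 3*sqrt(2), 33/7, 10,3*sqrt( 15), 7*sqrt( 14) ]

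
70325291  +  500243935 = 570569226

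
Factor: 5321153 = 17^1 * 313009^1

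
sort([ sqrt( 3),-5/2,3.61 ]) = [-5/2, sqrt(3), 3.61 ] 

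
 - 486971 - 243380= - 730351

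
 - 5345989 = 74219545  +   - 79565534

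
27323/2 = 13661 + 1/2  =  13661.50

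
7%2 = 1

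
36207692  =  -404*(-89623 ) 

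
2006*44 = 88264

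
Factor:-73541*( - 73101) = 3^1*7^1 * 13^1*59^2*5657^1 =5375920641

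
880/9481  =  880/9481=0.09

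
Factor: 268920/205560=747/571 = 3^2*83^1*571^( - 1)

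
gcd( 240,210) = 30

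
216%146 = 70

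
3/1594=3/1594 = 0.00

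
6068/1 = 6068 = 6068.00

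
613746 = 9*68194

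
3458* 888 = 3070704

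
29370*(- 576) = -16917120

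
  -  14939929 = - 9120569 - 5819360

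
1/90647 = 1/90647 =0.00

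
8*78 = 624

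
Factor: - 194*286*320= - 2^8*5^1*11^1 * 13^1*97^1 = - 17754880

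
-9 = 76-85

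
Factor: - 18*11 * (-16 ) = 2^5 *3^2*11^1 = 3168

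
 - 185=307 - 492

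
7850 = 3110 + 4740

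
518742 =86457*6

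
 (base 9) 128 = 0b1101011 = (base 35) 32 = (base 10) 107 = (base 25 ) 47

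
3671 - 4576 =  - 905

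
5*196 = 980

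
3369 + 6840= 10209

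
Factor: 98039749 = 29^1*61^1*157^1*353^1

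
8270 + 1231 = 9501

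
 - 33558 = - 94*357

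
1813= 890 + 923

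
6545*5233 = 34249985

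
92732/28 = 23183/7 = 3311.86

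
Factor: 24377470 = 2^1  *5^1*13^1*23^1 * 31^1*263^1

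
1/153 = 1/153=   0.01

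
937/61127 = 937/61127 = 0.02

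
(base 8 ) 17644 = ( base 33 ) 7ef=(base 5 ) 224400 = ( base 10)8100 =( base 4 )1332210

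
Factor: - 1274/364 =-7/2 = - 2^( - 1 )*7^1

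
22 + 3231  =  3253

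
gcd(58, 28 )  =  2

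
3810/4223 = 3810/4223 = 0.90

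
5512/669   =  5512/669=8.24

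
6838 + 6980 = 13818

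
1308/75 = 436/25 = 17.44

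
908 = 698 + 210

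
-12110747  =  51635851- 63746598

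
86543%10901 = 10236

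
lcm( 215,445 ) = 19135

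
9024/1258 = 4512/629 = 7.17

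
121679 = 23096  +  98583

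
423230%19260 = 18770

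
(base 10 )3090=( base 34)2mu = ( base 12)1956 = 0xC12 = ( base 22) 68A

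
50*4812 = 240600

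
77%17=9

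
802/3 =267 + 1/3=267.33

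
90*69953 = 6295770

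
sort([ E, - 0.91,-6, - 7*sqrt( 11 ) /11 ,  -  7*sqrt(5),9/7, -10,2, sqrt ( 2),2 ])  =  [ - 7*sqrt ( 5), - 10, - 6, - 7*sqrt(  11)/11, - 0.91,9/7,sqrt( 2),2, 2,E] 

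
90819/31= 90819/31 = 2929.65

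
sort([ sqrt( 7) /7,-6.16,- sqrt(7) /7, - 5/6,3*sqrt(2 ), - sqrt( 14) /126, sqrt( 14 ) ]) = [ - 6.16, - 5/6,- sqrt ( 7)/7, - sqrt( 14)/126,sqrt(7 )/7, sqrt( 14 ), 3 * sqrt ( 2) ]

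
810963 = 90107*9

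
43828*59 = 2585852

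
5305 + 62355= 67660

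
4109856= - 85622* ( - 48 )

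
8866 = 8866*1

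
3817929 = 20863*183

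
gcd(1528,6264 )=8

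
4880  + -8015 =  - 3135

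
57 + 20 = 77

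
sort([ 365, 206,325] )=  [ 206,325,365]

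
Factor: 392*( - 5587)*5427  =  - 11885694408 = - 2^3*3^4*7^2*37^1*67^1*151^1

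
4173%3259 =914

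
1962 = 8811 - 6849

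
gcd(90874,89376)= 14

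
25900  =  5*5180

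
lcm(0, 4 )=0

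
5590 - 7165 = -1575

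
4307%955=487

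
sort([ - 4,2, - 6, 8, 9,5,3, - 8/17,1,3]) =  [ - 6, - 4, - 8/17, 1,2,3,3,5,8, 9 ] 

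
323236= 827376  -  504140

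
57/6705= 19/2235 = 0.01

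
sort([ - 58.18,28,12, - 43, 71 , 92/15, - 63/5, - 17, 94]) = [ - 58.18,  -  43,-17  , - 63/5, 92/15, 12, 28, 71 , 94]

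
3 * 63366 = 190098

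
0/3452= 0  =  0.00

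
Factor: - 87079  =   - 31^1 * 53^2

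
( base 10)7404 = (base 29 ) 8N9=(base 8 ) 16354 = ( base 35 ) 61j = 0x1cec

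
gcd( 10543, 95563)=13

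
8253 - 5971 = 2282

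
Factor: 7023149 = 7^1 *1003307^1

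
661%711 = 661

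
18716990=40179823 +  - 21462833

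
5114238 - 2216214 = 2898024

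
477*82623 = 39411171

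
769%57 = 28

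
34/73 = 34/73 =0.47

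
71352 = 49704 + 21648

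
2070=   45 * 46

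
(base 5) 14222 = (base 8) 2243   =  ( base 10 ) 1187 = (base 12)82b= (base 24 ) 21B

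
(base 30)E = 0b1110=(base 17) E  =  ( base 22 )e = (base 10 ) 14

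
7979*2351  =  18758629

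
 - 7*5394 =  - 37758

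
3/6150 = 1/2050 = 0.00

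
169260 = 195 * 868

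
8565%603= 123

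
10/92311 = 10/92311 =0.00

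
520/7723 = 520/7723= 0.07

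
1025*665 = 681625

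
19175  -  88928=-69753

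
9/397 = 9/397 = 0.02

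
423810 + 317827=741637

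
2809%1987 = 822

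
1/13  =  1/13 = 0.08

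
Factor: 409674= 2^1*3^1*68279^1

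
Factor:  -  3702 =-2^1*3^1*617^1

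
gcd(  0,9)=9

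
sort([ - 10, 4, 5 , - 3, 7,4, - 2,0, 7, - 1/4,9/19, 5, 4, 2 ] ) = [-10, - 3,- 2,  -  1/4, 0, 9/19,2, 4,  4, 4,5, 5,  7, 7]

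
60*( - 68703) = -4122180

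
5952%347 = 53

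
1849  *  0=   0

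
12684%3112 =236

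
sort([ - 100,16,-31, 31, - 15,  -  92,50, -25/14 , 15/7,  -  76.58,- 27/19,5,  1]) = [ - 100, - 92, - 76.58,-31,-15,-25/14,-27/19,1, 15/7,5,16,  31,50]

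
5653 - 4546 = 1107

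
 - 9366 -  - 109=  - 9257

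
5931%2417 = 1097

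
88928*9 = 800352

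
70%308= 70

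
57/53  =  1+4/53 = 1.08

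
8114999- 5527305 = 2587694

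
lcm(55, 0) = 0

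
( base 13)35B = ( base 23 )128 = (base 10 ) 583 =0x247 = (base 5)4313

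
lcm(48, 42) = 336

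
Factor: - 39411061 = -2731^1*14431^1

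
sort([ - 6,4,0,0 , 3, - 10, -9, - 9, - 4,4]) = [-10, - 9, - 9,  -  6, - 4 , 0, 0,3,4,4]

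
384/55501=384/55501  =  0.01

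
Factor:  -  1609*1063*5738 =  - 9814085846 = - 2^1*19^1*151^1*1063^1*1609^1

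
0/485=0 = 0.00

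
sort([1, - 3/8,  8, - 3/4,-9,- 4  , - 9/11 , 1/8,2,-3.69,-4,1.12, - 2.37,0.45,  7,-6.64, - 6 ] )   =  [ - 9 , - 6.64, - 6, - 4,  -  4, - 3.69,- 2.37, - 9/11, - 3/4, - 3/8 , 1/8,0.45,  1, 1.12,2 , 7, 8]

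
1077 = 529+548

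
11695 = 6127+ 5568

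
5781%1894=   99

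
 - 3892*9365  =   - 36448580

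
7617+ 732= 8349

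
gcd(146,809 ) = 1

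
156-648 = - 492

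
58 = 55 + 3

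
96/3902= 48/1951  =  0.02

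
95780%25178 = 20246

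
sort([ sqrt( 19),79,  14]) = [ sqrt( 19), 14,79 ]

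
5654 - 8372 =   -  2718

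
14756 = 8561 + 6195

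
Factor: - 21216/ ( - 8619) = 2^5*13^(-1)= 32/13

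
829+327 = 1156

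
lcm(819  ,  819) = 819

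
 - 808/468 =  - 2 +32/117 = - 1.73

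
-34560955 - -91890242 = 57329287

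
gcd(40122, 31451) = 1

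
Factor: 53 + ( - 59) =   -  6 = - 2^1*3^1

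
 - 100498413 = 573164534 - 673662947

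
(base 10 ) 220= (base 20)B0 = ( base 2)11011100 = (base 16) dc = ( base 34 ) 6g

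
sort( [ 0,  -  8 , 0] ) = [ - 8 , 0,0]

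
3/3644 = 3/3644= 0.00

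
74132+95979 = 170111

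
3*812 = 2436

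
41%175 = 41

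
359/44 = 359/44 = 8.16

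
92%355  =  92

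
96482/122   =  48241/61 =790.84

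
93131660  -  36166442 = 56965218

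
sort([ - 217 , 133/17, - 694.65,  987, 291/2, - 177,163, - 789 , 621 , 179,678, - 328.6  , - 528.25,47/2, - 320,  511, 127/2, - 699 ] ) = [ - 789, - 699,-694.65 ,-528.25 , - 328.6, - 320, - 217, - 177,133/17,47/2,  127/2,291/2, 163,  179,511,621,678,  987] 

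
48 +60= 108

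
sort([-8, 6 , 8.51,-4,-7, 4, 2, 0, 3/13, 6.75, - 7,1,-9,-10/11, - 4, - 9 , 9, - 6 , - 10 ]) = [-10, - 9, - 9,-8, - 7, - 7,-6, - 4,-4, - 10/11, 0, 3/13, 1, 2, 4,6,  6.75, 8.51, 9]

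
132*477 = 62964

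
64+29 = 93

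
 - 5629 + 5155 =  - 474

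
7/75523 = 1/10789=0.00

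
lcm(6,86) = 258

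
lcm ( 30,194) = 2910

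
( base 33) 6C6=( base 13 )3207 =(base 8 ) 15430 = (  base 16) 1b18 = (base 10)6936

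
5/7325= 1/1465 =0.00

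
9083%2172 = 395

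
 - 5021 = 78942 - 83963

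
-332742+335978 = 3236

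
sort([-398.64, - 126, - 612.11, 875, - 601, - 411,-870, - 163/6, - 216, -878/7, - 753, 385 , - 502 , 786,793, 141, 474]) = [ - 870, - 753, -612.11, - 601, - 502, - 411, - 398.64,  -  216,-126 , - 878/7 , - 163/6,141, 385, 474,786, 793,875 ]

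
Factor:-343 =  -7^3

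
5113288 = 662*7724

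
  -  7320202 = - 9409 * 778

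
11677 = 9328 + 2349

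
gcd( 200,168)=8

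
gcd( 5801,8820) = 1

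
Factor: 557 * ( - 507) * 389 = - 3^1*13^2*389^1*557^1 = -109853211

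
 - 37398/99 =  - 378 + 8/33  =  - 377.76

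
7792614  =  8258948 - 466334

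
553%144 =121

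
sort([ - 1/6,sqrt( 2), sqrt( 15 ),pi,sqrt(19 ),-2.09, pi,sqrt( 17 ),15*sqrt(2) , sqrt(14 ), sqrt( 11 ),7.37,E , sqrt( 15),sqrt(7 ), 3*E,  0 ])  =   [ - 2.09,-1/6,0,sqrt(2), sqrt (7), E,pi,pi, sqrt( 11 ), sqrt( 14), sqrt( 15 ),sqrt(15 ), sqrt( 17 ), sqrt( 19 ), 7.37,3*E, 15 * sqrt( 2 )] 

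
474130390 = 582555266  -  108424876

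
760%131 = 105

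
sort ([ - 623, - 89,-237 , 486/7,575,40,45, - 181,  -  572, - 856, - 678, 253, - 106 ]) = [ - 856,-678, - 623, - 572, - 237,-181 , - 106 ,  -  89, 40, 45, 486/7, 253, 575] 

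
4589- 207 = 4382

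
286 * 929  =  265694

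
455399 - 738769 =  - 283370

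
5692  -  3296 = 2396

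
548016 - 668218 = -120202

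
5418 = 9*602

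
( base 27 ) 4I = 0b1111110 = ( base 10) 126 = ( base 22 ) 5G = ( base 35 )3L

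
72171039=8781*8219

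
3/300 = 1/100 = 0.01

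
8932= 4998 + 3934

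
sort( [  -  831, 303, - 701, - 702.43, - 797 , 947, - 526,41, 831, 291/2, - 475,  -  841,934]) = [ - 841 ,-831,- 797, - 702.43, - 701, - 526, - 475, 41, 291/2, 303, 831,  934,947]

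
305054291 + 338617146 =643671437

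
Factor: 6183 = 3^3*229^1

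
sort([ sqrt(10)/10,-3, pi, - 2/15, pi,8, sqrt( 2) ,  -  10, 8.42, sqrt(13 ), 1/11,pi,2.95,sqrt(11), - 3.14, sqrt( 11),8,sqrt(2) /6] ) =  [-10,-3.14, - 3, - 2/15,1/11,sqrt ( 2) /6, sqrt( 10)/10, sqrt(  2 ),2.95, pi, pi, pi,sqrt(11), sqrt( 11), sqrt( 13),8, 8,8.42 ] 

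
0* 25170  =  0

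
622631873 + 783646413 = 1406278286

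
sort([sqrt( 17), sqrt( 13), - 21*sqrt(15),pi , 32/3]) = [-21*sqrt( 15 ), pi,sqrt ( 13) , sqrt(17),32/3]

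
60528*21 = 1271088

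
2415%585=75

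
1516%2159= 1516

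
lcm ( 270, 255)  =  4590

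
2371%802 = 767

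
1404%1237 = 167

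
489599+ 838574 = 1328173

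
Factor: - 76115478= - 2^1*3^1*31^1*229^1*1787^1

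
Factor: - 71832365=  - 5^1* 11^1  *  73^1*17891^1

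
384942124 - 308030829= 76911295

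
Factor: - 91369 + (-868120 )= -959489^1 = - 959489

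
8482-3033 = 5449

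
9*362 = 3258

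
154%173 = 154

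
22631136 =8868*2552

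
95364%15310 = 3504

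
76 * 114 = 8664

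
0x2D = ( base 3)1200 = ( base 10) 45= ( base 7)63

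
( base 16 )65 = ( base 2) 1100101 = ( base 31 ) 38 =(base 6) 245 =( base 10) 101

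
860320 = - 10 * ( - 86032 ) 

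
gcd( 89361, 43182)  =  9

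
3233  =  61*53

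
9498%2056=1274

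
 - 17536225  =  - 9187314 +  - 8348911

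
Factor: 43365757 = 83^1*522479^1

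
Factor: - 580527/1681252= - 2^( - 2)*3^5*2389^1*420313^( - 1)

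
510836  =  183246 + 327590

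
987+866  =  1853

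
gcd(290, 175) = 5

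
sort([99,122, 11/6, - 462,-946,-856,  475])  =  [ - 946 , - 856 ,  -  462,  11/6,99,122,475 ] 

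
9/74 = 9/74=0.12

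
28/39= 28/39 = 0.72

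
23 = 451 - 428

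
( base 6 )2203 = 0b111111011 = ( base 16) 1fb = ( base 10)507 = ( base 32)fr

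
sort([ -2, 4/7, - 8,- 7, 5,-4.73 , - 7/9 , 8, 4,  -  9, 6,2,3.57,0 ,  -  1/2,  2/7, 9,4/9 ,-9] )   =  [-9,-9,-8, - 7,  -  4.73 ,  -  2, - 7/9, - 1/2, 0,2/7,  4/9,  4/7,  2,3.57,4, 5, 6,  8, 9]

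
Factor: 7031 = 79^1* 89^1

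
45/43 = 45/43 = 1.05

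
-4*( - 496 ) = 1984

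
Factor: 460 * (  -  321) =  - 2^2  *3^1*5^1*23^1*107^1=-147660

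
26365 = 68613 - 42248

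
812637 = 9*90293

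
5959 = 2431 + 3528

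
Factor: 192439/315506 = 2^ ( - 1 )*13^1*73^( - 1 )*113^1*131^1*2161^( - 1)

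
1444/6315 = 1444/6315=   0.23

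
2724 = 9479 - 6755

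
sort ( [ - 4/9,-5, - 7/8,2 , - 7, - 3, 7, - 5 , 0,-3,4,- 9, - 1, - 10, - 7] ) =[-10,-9, - 7,-7,-5,-5 , - 3, - 3, - 1,-7/8 , - 4/9, 0, 2 , 4,7 ]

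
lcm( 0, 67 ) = 0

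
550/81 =6 + 64/81= 6.79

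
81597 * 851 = 69439047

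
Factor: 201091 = 11^1*101^1*181^1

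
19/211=19/211 = 0.09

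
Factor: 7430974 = 2^1*101^1*36787^1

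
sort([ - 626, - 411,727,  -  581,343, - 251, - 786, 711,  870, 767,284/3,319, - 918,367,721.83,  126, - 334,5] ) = [ - 918,-786,-626, - 581, - 411, - 334, - 251, 5, 284/3, 126,319,343,367,711 , 721.83, 727,767,870]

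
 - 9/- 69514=9/69514 =0.00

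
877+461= 1338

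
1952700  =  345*5660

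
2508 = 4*627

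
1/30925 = 1/30925 = 0.00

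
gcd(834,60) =6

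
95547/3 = 31849  =  31849.00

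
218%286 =218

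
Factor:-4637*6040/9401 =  - 2^3*5^1 * 7^( - 1 )  *17^( - 1)*79^ ( -1 )*151^1*4637^1= - 28007480/9401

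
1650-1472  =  178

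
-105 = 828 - 933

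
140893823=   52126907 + 88766916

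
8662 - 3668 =4994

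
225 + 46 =271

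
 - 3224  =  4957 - 8181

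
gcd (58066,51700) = 2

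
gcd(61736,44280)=8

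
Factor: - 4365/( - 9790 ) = 873/1958=2^( - 1 ) * 3^2*11^(  -  1 )*89^( - 1)*97^1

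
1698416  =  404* 4204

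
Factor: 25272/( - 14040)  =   - 3^2*5^( - 1 )=- 9/5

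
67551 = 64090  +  3461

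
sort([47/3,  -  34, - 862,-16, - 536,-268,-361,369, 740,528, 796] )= [ - 862,- 536,-361,-268,-34,-16, 47/3, 369, 528,740,  796] 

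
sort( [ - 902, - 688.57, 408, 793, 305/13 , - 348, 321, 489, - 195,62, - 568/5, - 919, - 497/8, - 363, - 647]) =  [ - 919, - 902, -688.57,-647, - 363 , - 348, - 195, - 568/5,  -  497/8,305/13, 62, 321,408,489 , 793] 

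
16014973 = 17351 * 923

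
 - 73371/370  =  -1983/10= - 198.30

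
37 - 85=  - 48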